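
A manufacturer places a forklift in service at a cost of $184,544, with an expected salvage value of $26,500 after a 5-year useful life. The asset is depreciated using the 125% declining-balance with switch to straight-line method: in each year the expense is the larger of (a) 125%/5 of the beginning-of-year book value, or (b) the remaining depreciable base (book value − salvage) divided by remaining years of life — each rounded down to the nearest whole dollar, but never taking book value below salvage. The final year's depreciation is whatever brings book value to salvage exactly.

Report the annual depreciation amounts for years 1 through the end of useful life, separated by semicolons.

Depreciable base = $184,544 − $26,500 = $158,044.
Year 1: DB = ⌊$184,544 × 125%/5⌋ = $46,136; SL = ⌊$158,044/5⌋ = $31,608 → take DB $46,136. Book value $138,408.
Year 2: DB = ⌊$138,408 × 125%/5⌋ = $34,602; SL = ⌊$111,908/4⌋ = $27,977 → take DB $34,602. Book value $103,806.
Year 3: DB = ⌊$103,806 × 125%/5⌋ = $25,951; SL = ⌊$77,306/3⌋ = $25,768 → take DB $25,951. Book value $77,855.
Year 4: DB = ⌊$77,855 × 125%/5⌋ = $19,463; SL = ⌊$51,355/2⌋ = $25,677 → take SL $25,677. Book value $52,178.
Year 5 (final): $52,178 − $26,500 = $25,678. Book value $26,500.

$46,136; $34,602; $25,951; $25,677; $25,678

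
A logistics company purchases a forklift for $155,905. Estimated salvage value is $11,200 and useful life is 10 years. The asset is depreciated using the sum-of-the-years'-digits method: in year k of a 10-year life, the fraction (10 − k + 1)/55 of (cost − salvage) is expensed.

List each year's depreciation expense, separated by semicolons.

Depreciable base = $155,905 − $11,200 = $144,705.
Sum of the years' digits = 10+9+8+7+6+5+4+3+2+1 = 55.
Year 1: $144,705 × 10/55 = $26,310. Book value $129,595.
Year 2: $144,705 × 9/55 = $23,679. Book value $105,916.
Year 3: $144,705 × 8/55 = $21,048. Book value $84,868.
Year 4: $144,705 × 7/55 = $18,417. Book value $66,451.
Year 5: $144,705 × 6/55 = $15,786. Book value $50,665.
Year 6: $144,705 × 5/55 = $13,155. Book value $37,510.
Year 7: $144,705 × 4/55 = $10,524. Book value $26,986.
Year 8: $144,705 × 3/55 = $7,893. Book value $19,093.
Year 9: $144,705 × 2/55 = $5,262. Book value $13,831.
Year 10: $144,705 × 1/55 = $2,631. Book value $11,200.

$26,310; $23,679; $21,048; $18,417; $15,786; $13,155; $10,524; $7,893; $5,262; $2,631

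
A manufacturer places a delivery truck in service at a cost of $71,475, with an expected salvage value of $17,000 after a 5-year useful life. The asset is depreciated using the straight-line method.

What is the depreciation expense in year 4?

Depreciable base = $71,475 − $17,000 = $54,475.
Annual expense = $54,475 / 5 = $10,895.

$10,895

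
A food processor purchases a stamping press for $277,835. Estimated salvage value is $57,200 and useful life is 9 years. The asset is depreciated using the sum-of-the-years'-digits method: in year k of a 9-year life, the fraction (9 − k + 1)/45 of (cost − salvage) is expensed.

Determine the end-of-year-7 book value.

$71,909

Depreciable base = $277,835 − $57,200 = $220,635.
Sum of the years' digits = 9+8+7+6+5+4+3+2+1 = 45.
Year 1: $220,635 × 9/45 = $44,127. Book value $233,708.
Year 2: $220,635 × 8/45 = $39,224. Book value $194,484.
Year 3: $220,635 × 7/45 = $34,321. Book value $160,163.
Year 4: $220,635 × 6/45 = $29,418. Book value $130,745.
Year 5: $220,635 × 5/45 = $24,515. Book value $106,230.
Year 6: $220,635 × 4/45 = $19,612. Book value $86,618.
Year 7: $220,635 × 3/45 = $14,709. Book value $71,909.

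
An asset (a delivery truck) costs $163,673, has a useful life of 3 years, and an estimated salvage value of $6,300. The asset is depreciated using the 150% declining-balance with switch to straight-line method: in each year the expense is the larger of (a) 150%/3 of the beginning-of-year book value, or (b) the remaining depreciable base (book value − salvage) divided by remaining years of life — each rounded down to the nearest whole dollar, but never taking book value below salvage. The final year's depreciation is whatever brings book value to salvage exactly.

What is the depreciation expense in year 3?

Depreciable base = $163,673 − $6,300 = $157,373.
Year 1: DB = ⌊$163,673 × 150%/3⌋ = $81,836; SL = ⌊$157,373/3⌋ = $52,457 → take DB $81,836. Book value $81,837.
Year 2: DB = ⌊$81,837 × 150%/3⌋ = $40,918; SL = ⌊$75,537/2⌋ = $37,768 → take DB $40,918. Book value $40,919.
Year 3 (final): $40,919 − $6,300 = $34,619. Book value $6,300.

$34,619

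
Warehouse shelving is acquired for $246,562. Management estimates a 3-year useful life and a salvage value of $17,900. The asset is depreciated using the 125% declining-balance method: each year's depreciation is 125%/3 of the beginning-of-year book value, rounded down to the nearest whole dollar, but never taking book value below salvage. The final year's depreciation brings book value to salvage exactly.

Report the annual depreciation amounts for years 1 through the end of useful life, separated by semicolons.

Depreciable base = $246,562 − $17,900 = $228,662.
Year 1: ⌊$246,562 × 125%/3⌋ = $102,734. Book value $143,828.
Year 2: ⌊$143,828 × 125%/3⌋ = $59,928. Book value $83,900.
Year 3 (final): $83,900 − $17,900 = $66,000. Book value $17,900.

$102,734; $59,928; $66,000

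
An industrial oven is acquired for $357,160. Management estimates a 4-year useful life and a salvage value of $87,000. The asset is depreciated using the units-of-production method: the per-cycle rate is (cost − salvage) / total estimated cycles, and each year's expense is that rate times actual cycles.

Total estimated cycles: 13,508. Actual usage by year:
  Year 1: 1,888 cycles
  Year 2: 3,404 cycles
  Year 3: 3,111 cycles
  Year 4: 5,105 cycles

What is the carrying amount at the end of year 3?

Depreciable base = $357,160 − $87,000 = $270,160.
Rate = $270,160 / 13,508 cycles = $20 per cycle.
Year 1: 1,888 × $20 = $37,760. Book value $319,400.
Year 2: 3,404 × $20 = $68,080. Book value $251,320.
Year 3: 3,111 × $20 = $62,220. Book value $189,100.

$189,100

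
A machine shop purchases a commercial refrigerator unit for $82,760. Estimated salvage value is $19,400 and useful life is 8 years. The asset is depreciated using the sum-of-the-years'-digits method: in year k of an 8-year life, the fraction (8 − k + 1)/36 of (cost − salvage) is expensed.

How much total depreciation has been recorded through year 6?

$58,080

Depreciable base = $82,760 − $19,400 = $63,360.
Sum of the years' digits = 8+7+6+5+4+3+2+1 = 36.
Year 1: $63,360 × 8/36 = $14,080. Book value $68,680.
Year 2: $63,360 × 7/36 = $12,320. Book value $56,360.
Year 3: $63,360 × 6/36 = $10,560. Book value $45,800.
Year 4: $63,360 × 5/36 = $8,800. Book value $37,000.
Year 5: $63,360 × 4/36 = $7,040. Book value $29,960.
Year 6: $63,360 × 3/36 = $5,280. Book value $24,680.
Accumulated through year 6 = $82,760 − $24,680 = $58,080.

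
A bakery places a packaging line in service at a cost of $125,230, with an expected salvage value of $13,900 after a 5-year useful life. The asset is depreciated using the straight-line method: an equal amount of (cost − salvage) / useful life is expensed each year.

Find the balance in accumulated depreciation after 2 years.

Depreciable base = $125,230 − $13,900 = $111,330.
Annual expense = $111,330 / 5 = $22,266.
End of year 1: book value $102,964.
End of year 2: book value $80,698.
Accumulated through year 2 = $125,230 − $80,698 = $44,532.

$44,532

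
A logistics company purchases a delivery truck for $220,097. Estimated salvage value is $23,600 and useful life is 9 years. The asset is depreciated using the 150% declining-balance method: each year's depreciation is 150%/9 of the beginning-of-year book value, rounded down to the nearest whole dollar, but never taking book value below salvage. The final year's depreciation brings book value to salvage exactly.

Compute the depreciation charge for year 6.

Depreciable base = $220,097 − $23,600 = $196,497.
Year 1: ⌊$220,097 × 150%/9⌋ = $36,682. Book value $183,415.
Year 2: ⌊$183,415 × 150%/9⌋ = $30,569. Book value $152,846.
Year 3: ⌊$152,846 × 150%/9⌋ = $25,474. Book value $127,372.
Year 4: ⌊$127,372 × 150%/9⌋ = $21,228. Book value $106,144.
Year 5: ⌊$106,144 × 150%/9⌋ = $17,690. Book value $88,454.
Year 6: ⌊$88,454 × 150%/9⌋ = $14,742. Book value $73,712.

$14,742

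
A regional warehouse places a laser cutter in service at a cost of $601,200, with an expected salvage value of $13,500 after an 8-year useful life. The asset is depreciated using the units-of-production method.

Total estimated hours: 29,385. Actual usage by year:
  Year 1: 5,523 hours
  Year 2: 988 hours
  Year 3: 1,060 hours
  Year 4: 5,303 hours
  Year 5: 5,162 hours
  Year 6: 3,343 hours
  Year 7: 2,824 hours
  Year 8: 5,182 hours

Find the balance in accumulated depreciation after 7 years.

Depreciable base = $601,200 − $13,500 = $587,700.
Rate = $587,700 / 29,385 hours = $20 per hour.
Year 1: 5,523 × $20 = $110,460. Book value $490,740.
Year 2: 988 × $20 = $19,760. Book value $470,980.
Year 3: 1,060 × $20 = $21,200. Book value $449,780.
Year 4: 5,303 × $20 = $106,060. Book value $343,720.
Year 5: 5,162 × $20 = $103,240. Book value $240,480.
Year 6: 3,343 × $20 = $66,860. Book value $173,620.
Year 7: 2,824 × $20 = $56,480. Book value $117,140.
Accumulated through year 7 = $601,200 − $117,140 = $484,060.

$484,060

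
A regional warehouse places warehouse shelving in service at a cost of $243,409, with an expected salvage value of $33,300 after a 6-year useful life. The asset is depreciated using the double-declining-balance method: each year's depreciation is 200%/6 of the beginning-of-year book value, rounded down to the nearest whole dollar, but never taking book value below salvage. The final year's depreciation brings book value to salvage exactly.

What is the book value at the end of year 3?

Depreciable base = $243,409 − $33,300 = $210,109.
Year 1: ⌊$243,409 × 200%/6⌋ = $81,136. Book value $162,273.
Year 2: ⌊$162,273 × 200%/6⌋ = $54,091. Book value $108,182.
Year 3: ⌊$108,182 × 200%/6⌋ = $36,060. Book value $72,122.

$72,122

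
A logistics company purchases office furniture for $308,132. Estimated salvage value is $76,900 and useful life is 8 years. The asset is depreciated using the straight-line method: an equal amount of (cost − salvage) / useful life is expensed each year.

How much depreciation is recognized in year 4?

Depreciable base = $308,132 − $76,900 = $231,232.
Annual expense = $231,232 / 8 = $28,904.

$28,904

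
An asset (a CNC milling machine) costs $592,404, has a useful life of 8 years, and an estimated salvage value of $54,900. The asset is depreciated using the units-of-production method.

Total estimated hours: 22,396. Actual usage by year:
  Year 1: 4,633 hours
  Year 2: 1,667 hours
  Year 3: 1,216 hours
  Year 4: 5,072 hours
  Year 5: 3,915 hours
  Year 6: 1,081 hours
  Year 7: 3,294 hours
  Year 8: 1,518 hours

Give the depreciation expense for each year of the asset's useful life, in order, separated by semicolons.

Depreciable base = $592,404 − $54,900 = $537,504.
Rate = $537,504 / 22,396 hours = $24 per hour.
Year 1: 4,633 × $24 = $111,192. Book value $481,212.
Year 2: 1,667 × $24 = $40,008. Book value $441,204.
Year 3: 1,216 × $24 = $29,184. Book value $412,020.
Year 4: 5,072 × $24 = $121,728. Book value $290,292.
Year 5: 3,915 × $24 = $93,960. Book value $196,332.
Year 6: 1,081 × $24 = $25,944. Book value $170,388.
Year 7: 3,294 × $24 = $79,056. Book value $91,332.
Year 8: 1,518 × $24 = $36,432. Book value $54,900.

$111,192; $40,008; $29,184; $121,728; $93,960; $25,944; $79,056; $36,432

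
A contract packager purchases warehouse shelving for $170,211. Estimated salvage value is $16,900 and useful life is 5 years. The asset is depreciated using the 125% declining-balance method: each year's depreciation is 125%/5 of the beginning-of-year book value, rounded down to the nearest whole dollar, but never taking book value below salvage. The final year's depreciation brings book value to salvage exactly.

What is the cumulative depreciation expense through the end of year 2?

$74,466

Depreciable base = $170,211 − $16,900 = $153,311.
Year 1: ⌊$170,211 × 125%/5⌋ = $42,552. Book value $127,659.
Year 2: ⌊$127,659 × 125%/5⌋ = $31,914. Book value $95,745.
Accumulated through year 2 = $170,211 − $95,745 = $74,466.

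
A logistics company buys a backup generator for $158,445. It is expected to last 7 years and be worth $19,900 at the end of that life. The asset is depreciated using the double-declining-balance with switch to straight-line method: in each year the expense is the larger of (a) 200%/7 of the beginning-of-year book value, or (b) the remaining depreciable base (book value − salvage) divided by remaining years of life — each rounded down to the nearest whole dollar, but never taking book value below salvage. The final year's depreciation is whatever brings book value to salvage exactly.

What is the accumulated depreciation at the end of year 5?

Depreciable base = $158,445 − $19,900 = $138,545.
Year 1: DB = ⌊$158,445 × 200%/7⌋ = $45,270; SL = ⌊$138,545/7⌋ = $19,792 → take DB $45,270. Book value $113,175.
Year 2: DB = ⌊$113,175 × 200%/7⌋ = $32,335; SL = ⌊$93,275/6⌋ = $15,545 → take DB $32,335. Book value $80,840.
Year 3: DB = ⌊$80,840 × 200%/7⌋ = $23,097; SL = ⌊$60,940/5⌋ = $12,188 → take DB $23,097. Book value $57,743.
Year 4: DB = ⌊$57,743 × 200%/7⌋ = $16,498; SL = ⌊$37,843/4⌋ = $9,460 → take DB $16,498. Book value $41,245.
Year 5: DB = ⌊$41,245 × 200%/7⌋ = $11,784; SL = ⌊$21,345/3⌋ = $7,115 → take DB $11,784. Book value $29,461.
Accumulated through year 5 = $158,445 − $29,461 = $128,984.

$128,984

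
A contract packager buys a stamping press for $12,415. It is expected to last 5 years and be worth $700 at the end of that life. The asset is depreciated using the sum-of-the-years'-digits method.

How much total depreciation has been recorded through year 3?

Depreciable base = $12,415 − $700 = $11,715.
Sum of the years' digits = 5+4+3+2+1 = 15.
Year 1: $11,715 × 5/15 = $3,905. Book value $8,510.
Year 2: $11,715 × 4/15 = $3,124. Book value $5,386.
Year 3: $11,715 × 3/15 = $2,343. Book value $3,043.
Accumulated through year 3 = $12,415 − $3,043 = $9,372.

$9,372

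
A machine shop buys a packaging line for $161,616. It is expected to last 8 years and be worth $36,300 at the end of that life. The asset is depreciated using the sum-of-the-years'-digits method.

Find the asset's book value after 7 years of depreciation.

Depreciable base = $161,616 − $36,300 = $125,316.
Sum of the years' digits = 8+7+6+5+4+3+2+1 = 36.
Year 1: $125,316 × 8/36 = $27,848. Book value $133,768.
Year 2: $125,316 × 7/36 = $24,367. Book value $109,401.
Year 3: $125,316 × 6/36 = $20,886. Book value $88,515.
Year 4: $125,316 × 5/36 = $17,405. Book value $71,110.
Year 5: $125,316 × 4/36 = $13,924. Book value $57,186.
Year 6: $125,316 × 3/36 = $10,443. Book value $46,743.
Year 7: $125,316 × 2/36 = $6,962. Book value $39,781.

$39,781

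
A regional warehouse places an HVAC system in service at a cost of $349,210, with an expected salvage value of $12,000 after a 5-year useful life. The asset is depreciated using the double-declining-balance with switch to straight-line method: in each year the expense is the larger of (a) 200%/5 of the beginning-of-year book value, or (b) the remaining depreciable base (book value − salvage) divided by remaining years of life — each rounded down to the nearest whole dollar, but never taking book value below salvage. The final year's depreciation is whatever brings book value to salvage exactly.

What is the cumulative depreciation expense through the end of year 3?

$273,780

Depreciable base = $349,210 − $12,000 = $337,210.
Year 1: DB = ⌊$349,210 × 200%/5⌋ = $139,684; SL = ⌊$337,210/5⌋ = $67,442 → take DB $139,684. Book value $209,526.
Year 2: DB = ⌊$209,526 × 200%/5⌋ = $83,810; SL = ⌊$197,526/4⌋ = $49,381 → take DB $83,810. Book value $125,716.
Year 3: DB = ⌊$125,716 × 200%/5⌋ = $50,286; SL = ⌊$113,716/3⌋ = $37,905 → take DB $50,286. Book value $75,430.
Accumulated through year 3 = $349,210 − $75,430 = $273,780.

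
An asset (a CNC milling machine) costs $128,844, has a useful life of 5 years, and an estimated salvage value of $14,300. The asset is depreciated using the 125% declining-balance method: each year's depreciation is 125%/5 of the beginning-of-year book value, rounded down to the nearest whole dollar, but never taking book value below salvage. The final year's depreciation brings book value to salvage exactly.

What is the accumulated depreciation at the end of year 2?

Depreciable base = $128,844 − $14,300 = $114,544.
Year 1: ⌊$128,844 × 125%/5⌋ = $32,211. Book value $96,633.
Year 2: ⌊$96,633 × 125%/5⌋ = $24,158. Book value $72,475.
Accumulated through year 2 = $128,844 − $72,475 = $56,369.

$56,369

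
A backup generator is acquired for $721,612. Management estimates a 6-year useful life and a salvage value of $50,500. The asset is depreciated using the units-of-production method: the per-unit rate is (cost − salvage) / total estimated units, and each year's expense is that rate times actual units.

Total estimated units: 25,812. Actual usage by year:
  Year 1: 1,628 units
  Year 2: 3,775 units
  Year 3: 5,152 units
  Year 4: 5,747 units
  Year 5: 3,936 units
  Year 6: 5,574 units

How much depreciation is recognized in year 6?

Depreciable base = $721,612 − $50,500 = $671,112.
Rate = $671,112 / 25,812 units = $26 per unit.
Year 1: 1,628 × $26 = $42,328. Book value $679,284.
Year 2: 3,775 × $26 = $98,150. Book value $581,134.
Year 3: 5,152 × $26 = $133,952. Book value $447,182.
Year 4: 5,747 × $26 = $149,422. Book value $297,760.
Year 5: 3,936 × $26 = $102,336. Book value $195,424.
Year 6: 5,574 × $26 = $144,924. Book value $50,500.

$144,924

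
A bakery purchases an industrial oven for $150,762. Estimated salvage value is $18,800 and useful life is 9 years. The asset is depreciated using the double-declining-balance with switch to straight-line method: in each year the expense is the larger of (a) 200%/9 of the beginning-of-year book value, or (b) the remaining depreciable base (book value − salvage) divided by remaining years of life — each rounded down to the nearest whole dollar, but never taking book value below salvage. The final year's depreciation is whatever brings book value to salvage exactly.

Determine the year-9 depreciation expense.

$1,392

Depreciable base = $150,762 − $18,800 = $131,962.
Year 1: DB = ⌊$150,762 × 200%/9⌋ = $33,502; SL = ⌊$131,962/9⌋ = $14,662 → take DB $33,502. Book value $117,260.
Year 2: DB = ⌊$117,260 × 200%/9⌋ = $26,057; SL = ⌊$98,460/8⌋ = $12,307 → take DB $26,057. Book value $91,203.
Year 3: DB = ⌊$91,203 × 200%/9⌋ = $20,267; SL = ⌊$72,403/7⌋ = $10,343 → take DB $20,267. Book value $70,936.
Year 4: DB = ⌊$70,936 × 200%/9⌋ = $15,763; SL = ⌊$52,136/6⌋ = $8,689 → take DB $15,763. Book value $55,173.
Year 5: DB = ⌊$55,173 × 200%/9⌋ = $12,260; SL = ⌊$36,373/5⌋ = $7,274 → take DB $12,260. Book value $42,913.
Year 6: DB = ⌊$42,913 × 200%/9⌋ = $9,536; SL = ⌊$24,113/4⌋ = $6,028 → take DB $9,536. Book value $33,377.
Year 7: DB = ⌊$33,377 × 200%/9⌋ = $7,417; SL = ⌊$14,577/3⌋ = $4,859 → take DB $7,417. Book value $25,960.
Year 8: DB = ⌊$25,960 × 200%/9⌋ = $5,768; SL = ⌊$7,160/2⌋ = $3,580 → take DB $5,768. Book value $20,192.
Year 9 (final): $20,192 − $18,800 = $1,392. Book value $18,800.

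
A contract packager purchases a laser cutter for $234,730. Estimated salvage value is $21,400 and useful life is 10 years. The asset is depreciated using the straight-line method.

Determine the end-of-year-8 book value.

$64,066

Depreciable base = $234,730 − $21,400 = $213,330.
Annual expense = $213,330 / 10 = $21,333.
End of year 1: book value $213,397.
End of year 2: book value $192,064.
End of year 3: book value $170,731.
End of year 4: book value $149,398.
End of year 5: book value $128,065.
End of year 6: book value $106,732.
End of year 7: book value $85,399.
End of year 8: book value $64,066.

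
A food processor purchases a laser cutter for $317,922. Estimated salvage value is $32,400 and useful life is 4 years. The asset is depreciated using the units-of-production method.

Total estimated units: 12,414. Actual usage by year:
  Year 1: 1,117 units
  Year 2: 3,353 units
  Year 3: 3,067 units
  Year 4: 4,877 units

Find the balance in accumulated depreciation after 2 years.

$102,810

Depreciable base = $317,922 − $32,400 = $285,522.
Rate = $285,522 / 12,414 units = $23 per unit.
Year 1: 1,117 × $23 = $25,691. Book value $292,231.
Year 2: 3,353 × $23 = $77,119. Book value $215,112.
Accumulated through year 2 = $317,922 − $215,112 = $102,810.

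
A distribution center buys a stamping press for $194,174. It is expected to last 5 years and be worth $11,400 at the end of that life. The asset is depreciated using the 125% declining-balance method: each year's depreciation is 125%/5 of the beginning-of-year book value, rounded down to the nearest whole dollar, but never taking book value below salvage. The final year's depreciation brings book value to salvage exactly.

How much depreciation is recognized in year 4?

$20,479

Depreciable base = $194,174 − $11,400 = $182,774.
Year 1: ⌊$194,174 × 125%/5⌋ = $48,543. Book value $145,631.
Year 2: ⌊$145,631 × 125%/5⌋ = $36,407. Book value $109,224.
Year 3: ⌊$109,224 × 125%/5⌋ = $27,306. Book value $81,918.
Year 4: ⌊$81,918 × 125%/5⌋ = $20,479. Book value $61,439.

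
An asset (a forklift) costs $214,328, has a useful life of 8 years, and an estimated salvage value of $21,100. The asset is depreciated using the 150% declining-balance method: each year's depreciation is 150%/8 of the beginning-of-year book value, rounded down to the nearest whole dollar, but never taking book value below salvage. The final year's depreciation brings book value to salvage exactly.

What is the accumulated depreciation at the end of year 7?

$164,226

Depreciable base = $214,328 − $21,100 = $193,228.
Year 1: ⌊$214,328 × 150%/8⌋ = $40,186. Book value $174,142.
Year 2: ⌊$174,142 × 150%/8⌋ = $32,651. Book value $141,491.
Year 3: ⌊$141,491 × 150%/8⌋ = $26,529. Book value $114,962.
Year 4: ⌊$114,962 × 150%/8⌋ = $21,555. Book value $93,407.
Year 5: ⌊$93,407 × 150%/8⌋ = $17,513. Book value $75,894.
Year 6: ⌊$75,894 × 150%/8⌋ = $14,230. Book value $61,664.
Year 7: ⌊$61,664 × 150%/8⌋ = $11,562. Book value $50,102.
Accumulated through year 7 = $214,328 − $50,102 = $164,226.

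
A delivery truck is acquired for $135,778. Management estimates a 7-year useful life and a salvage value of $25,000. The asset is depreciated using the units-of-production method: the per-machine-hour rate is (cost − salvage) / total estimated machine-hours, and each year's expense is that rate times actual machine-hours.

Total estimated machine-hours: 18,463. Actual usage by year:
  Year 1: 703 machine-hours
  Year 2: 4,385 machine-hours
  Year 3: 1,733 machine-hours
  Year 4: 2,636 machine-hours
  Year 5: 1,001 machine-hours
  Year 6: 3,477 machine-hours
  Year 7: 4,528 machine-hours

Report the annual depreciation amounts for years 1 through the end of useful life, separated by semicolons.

Depreciable base = $135,778 − $25,000 = $110,778.
Rate = $110,778 / 18,463 machine-hours = $6 per machine-hour.
Year 1: 703 × $6 = $4,218. Book value $131,560.
Year 2: 4,385 × $6 = $26,310. Book value $105,250.
Year 3: 1,733 × $6 = $10,398. Book value $94,852.
Year 4: 2,636 × $6 = $15,816. Book value $79,036.
Year 5: 1,001 × $6 = $6,006. Book value $73,030.
Year 6: 3,477 × $6 = $20,862. Book value $52,168.
Year 7: 4,528 × $6 = $27,168. Book value $25,000.

$4,218; $26,310; $10,398; $15,816; $6,006; $20,862; $27,168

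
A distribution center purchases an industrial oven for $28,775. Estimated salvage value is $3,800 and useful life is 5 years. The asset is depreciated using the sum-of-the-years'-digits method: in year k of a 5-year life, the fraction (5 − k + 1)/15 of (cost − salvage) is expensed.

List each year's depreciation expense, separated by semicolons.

Depreciable base = $28,775 − $3,800 = $24,975.
Sum of the years' digits = 5+4+3+2+1 = 15.
Year 1: $24,975 × 5/15 = $8,325. Book value $20,450.
Year 2: $24,975 × 4/15 = $6,660. Book value $13,790.
Year 3: $24,975 × 3/15 = $4,995. Book value $8,795.
Year 4: $24,975 × 2/15 = $3,330. Book value $5,465.
Year 5: $24,975 × 1/15 = $1,665. Book value $3,800.

$8,325; $6,660; $4,995; $3,330; $1,665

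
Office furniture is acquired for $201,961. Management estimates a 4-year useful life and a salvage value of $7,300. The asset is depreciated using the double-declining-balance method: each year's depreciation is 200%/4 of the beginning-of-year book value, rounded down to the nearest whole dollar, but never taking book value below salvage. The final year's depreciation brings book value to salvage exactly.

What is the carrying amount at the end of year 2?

$50,491

Depreciable base = $201,961 − $7,300 = $194,661.
Year 1: ⌊$201,961 × 200%/4⌋ = $100,980. Book value $100,981.
Year 2: ⌊$100,981 × 200%/4⌋ = $50,490. Book value $50,491.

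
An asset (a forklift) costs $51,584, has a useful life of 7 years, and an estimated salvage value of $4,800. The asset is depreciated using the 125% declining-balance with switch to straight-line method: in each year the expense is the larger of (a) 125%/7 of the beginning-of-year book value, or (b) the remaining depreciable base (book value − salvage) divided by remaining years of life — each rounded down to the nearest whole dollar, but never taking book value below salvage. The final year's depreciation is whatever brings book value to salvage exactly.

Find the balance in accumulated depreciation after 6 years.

$40,836

Depreciable base = $51,584 − $4,800 = $46,784.
Year 1: DB = ⌊$51,584 × 125%/7⌋ = $9,211; SL = ⌊$46,784/7⌋ = $6,683 → take DB $9,211. Book value $42,373.
Year 2: DB = ⌊$42,373 × 125%/7⌋ = $7,566; SL = ⌊$37,573/6⌋ = $6,262 → take DB $7,566. Book value $34,807.
Year 3: DB = ⌊$34,807 × 125%/7⌋ = $6,215; SL = ⌊$30,007/5⌋ = $6,001 → take DB $6,215. Book value $28,592.
Year 4: DB = ⌊$28,592 × 125%/7⌋ = $5,105; SL = ⌊$23,792/4⌋ = $5,948 → take SL $5,948. Book value $22,644.
Year 5: DB = ⌊$22,644 × 125%/7⌋ = $4,043; SL = ⌊$17,844/3⌋ = $5,948 → take SL $5,948. Book value $16,696.
Year 6: DB = ⌊$16,696 × 125%/7⌋ = $2,981; SL = ⌊$11,896/2⌋ = $5,948 → take SL $5,948. Book value $10,748.
Accumulated through year 6 = $51,584 − $10,748 = $40,836.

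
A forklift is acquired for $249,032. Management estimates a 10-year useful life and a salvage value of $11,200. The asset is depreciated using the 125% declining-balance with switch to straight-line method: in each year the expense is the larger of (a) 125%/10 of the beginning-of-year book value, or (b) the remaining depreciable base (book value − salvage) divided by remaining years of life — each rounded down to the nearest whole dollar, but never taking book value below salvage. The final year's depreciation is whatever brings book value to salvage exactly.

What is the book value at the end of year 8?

$55,668

Depreciable base = $249,032 − $11,200 = $237,832.
Year 1: DB = ⌊$249,032 × 125%/10⌋ = $31,129; SL = ⌊$237,832/10⌋ = $23,783 → take DB $31,129. Book value $217,903.
Year 2: DB = ⌊$217,903 × 125%/10⌋ = $27,237; SL = ⌊$206,703/9⌋ = $22,967 → take DB $27,237. Book value $190,666.
Year 3: DB = ⌊$190,666 × 125%/10⌋ = $23,833; SL = ⌊$179,466/8⌋ = $22,433 → take DB $23,833. Book value $166,833.
Year 4: DB = ⌊$166,833 × 125%/10⌋ = $20,854; SL = ⌊$155,633/7⌋ = $22,233 → take SL $22,233. Book value $144,600.
Year 5: DB = ⌊$144,600 × 125%/10⌋ = $18,075; SL = ⌊$133,400/6⌋ = $22,233 → take SL $22,233. Book value $122,367.
Year 6: DB = ⌊$122,367 × 125%/10⌋ = $15,295; SL = ⌊$111,167/5⌋ = $22,233 → take SL $22,233. Book value $100,134.
Year 7: DB = ⌊$100,134 × 125%/10⌋ = $12,516; SL = ⌊$88,934/4⌋ = $22,233 → take SL $22,233. Book value $77,901.
Year 8: DB = ⌊$77,901 × 125%/10⌋ = $9,737; SL = ⌊$66,701/3⌋ = $22,233 → take SL $22,233. Book value $55,668.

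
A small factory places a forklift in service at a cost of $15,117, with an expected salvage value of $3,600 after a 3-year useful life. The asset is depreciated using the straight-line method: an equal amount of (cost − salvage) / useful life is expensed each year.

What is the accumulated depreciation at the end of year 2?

$7,678

Depreciable base = $15,117 − $3,600 = $11,517.
Annual expense = $11,517 / 3 = $3,839.
End of year 1: book value $11,278.
End of year 2: book value $7,439.
Accumulated through year 2 = $15,117 − $7,439 = $7,678.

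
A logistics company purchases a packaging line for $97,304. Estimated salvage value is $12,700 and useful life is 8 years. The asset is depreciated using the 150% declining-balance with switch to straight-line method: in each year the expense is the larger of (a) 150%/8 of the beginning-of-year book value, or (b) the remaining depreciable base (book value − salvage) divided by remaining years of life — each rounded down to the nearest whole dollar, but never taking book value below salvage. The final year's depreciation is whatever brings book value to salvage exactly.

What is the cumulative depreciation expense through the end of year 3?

Depreciable base = $97,304 − $12,700 = $84,604.
Year 1: DB = ⌊$97,304 × 150%/8⌋ = $18,244; SL = ⌊$84,604/8⌋ = $10,575 → take DB $18,244. Book value $79,060.
Year 2: DB = ⌊$79,060 × 150%/8⌋ = $14,823; SL = ⌊$66,360/7⌋ = $9,480 → take DB $14,823. Book value $64,237.
Year 3: DB = ⌊$64,237 × 150%/8⌋ = $12,044; SL = ⌊$51,537/6⌋ = $8,589 → take DB $12,044. Book value $52,193.
Accumulated through year 3 = $97,304 − $52,193 = $45,111.

$45,111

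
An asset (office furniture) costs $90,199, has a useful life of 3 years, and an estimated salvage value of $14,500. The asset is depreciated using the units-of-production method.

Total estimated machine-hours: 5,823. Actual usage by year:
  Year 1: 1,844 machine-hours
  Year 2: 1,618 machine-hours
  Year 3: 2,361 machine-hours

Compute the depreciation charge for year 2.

Depreciable base = $90,199 − $14,500 = $75,699.
Rate = $75,699 / 5,823 machine-hours = $13 per machine-hour.
Year 1: 1,844 × $13 = $23,972. Book value $66,227.
Year 2: 1,618 × $13 = $21,034. Book value $45,193.

$21,034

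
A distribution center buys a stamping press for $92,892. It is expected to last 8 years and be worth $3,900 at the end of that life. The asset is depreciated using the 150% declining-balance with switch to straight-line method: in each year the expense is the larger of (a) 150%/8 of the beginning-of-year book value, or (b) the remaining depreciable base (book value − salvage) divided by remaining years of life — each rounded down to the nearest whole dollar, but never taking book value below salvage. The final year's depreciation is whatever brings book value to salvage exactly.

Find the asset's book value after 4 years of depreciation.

$40,484

Depreciable base = $92,892 − $3,900 = $88,992.
Year 1: DB = ⌊$92,892 × 150%/8⌋ = $17,417; SL = ⌊$88,992/8⌋ = $11,124 → take DB $17,417. Book value $75,475.
Year 2: DB = ⌊$75,475 × 150%/8⌋ = $14,151; SL = ⌊$71,575/7⌋ = $10,225 → take DB $14,151. Book value $61,324.
Year 3: DB = ⌊$61,324 × 150%/8⌋ = $11,498; SL = ⌊$57,424/6⌋ = $9,570 → take DB $11,498. Book value $49,826.
Year 4: DB = ⌊$49,826 × 150%/8⌋ = $9,342; SL = ⌊$45,926/5⌋ = $9,185 → take DB $9,342. Book value $40,484.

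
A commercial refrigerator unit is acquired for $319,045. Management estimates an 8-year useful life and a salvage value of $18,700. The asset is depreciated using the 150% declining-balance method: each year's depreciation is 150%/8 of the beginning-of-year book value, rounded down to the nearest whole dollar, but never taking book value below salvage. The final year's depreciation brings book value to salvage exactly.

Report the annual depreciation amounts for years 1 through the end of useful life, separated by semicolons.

Depreciable base = $319,045 − $18,700 = $300,345.
Year 1: ⌊$319,045 × 150%/8⌋ = $59,820. Book value $259,225.
Year 2: ⌊$259,225 × 150%/8⌋ = $48,604. Book value $210,621.
Year 3: ⌊$210,621 × 150%/8⌋ = $39,491. Book value $171,130.
Year 4: ⌊$171,130 × 150%/8⌋ = $32,086. Book value $139,044.
Year 5: ⌊$139,044 × 150%/8⌋ = $26,070. Book value $112,974.
Year 6: ⌊$112,974 × 150%/8⌋ = $21,182. Book value $91,792.
Year 7: ⌊$91,792 × 150%/8⌋ = $17,211. Book value $74,581.
Year 8 (final): $74,581 − $18,700 = $55,881. Book value $18,700.

$59,820; $48,604; $39,491; $32,086; $26,070; $21,182; $17,211; $55,881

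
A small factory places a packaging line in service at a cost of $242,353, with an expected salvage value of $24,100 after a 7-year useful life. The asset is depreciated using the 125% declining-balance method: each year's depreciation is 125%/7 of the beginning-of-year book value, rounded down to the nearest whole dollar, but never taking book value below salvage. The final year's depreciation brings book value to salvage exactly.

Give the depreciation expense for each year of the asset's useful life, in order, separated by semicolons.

Depreciable base = $242,353 − $24,100 = $218,253.
Year 1: ⌊$242,353 × 125%/7⌋ = $43,277. Book value $199,076.
Year 2: ⌊$199,076 × 125%/7⌋ = $35,549. Book value $163,527.
Year 3: ⌊$163,527 × 125%/7⌋ = $29,201. Book value $134,326.
Year 4: ⌊$134,326 × 125%/7⌋ = $23,986. Book value $110,340.
Year 5: ⌊$110,340 × 125%/7⌋ = $19,703. Book value $90,637.
Year 6: ⌊$90,637 × 125%/7⌋ = $16,185. Book value $74,452.
Year 7 (final): $74,452 − $24,100 = $50,352. Book value $24,100.

$43,277; $35,549; $29,201; $23,986; $19,703; $16,185; $50,352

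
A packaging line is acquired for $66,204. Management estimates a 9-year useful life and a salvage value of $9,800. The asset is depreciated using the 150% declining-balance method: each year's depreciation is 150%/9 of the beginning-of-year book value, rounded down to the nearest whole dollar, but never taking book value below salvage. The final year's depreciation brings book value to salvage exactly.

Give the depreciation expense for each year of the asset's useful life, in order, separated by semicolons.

$11,034; $9,195; $7,662; $6,385; $5,321; $4,434; $3,695; $3,079; $5,599

Depreciable base = $66,204 − $9,800 = $56,404.
Year 1: ⌊$66,204 × 150%/9⌋ = $11,034. Book value $55,170.
Year 2: ⌊$55,170 × 150%/9⌋ = $9,195. Book value $45,975.
Year 3: ⌊$45,975 × 150%/9⌋ = $7,662. Book value $38,313.
Year 4: ⌊$38,313 × 150%/9⌋ = $6,385. Book value $31,928.
Year 5: ⌊$31,928 × 150%/9⌋ = $5,321. Book value $26,607.
Year 6: ⌊$26,607 × 150%/9⌋ = $4,434. Book value $22,173.
Year 7: ⌊$22,173 × 150%/9⌋ = $3,695. Book value $18,478.
Year 8: ⌊$18,478 × 150%/9⌋ = $3,079. Book value $15,399.
Year 9 (final): $15,399 − $9,800 = $5,599. Book value $9,800.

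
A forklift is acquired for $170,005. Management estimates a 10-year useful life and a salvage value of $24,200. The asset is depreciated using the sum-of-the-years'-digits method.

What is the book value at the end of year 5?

$63,965

Depreciable base = $170,005 − $24,200 = $145,805.
Sum of the years' digits = 10+9+8+7+6+5+4+3+2+1 = 55.
Year 1: $145,805 × 10/55 = $26,510. Book value $143,495.
Year 2: $145,805 × 9/55 = $23,859. Book value $119,636.
Year 3: $145,805 × 8/55 = $21,208. Book value $98,428.
Year 4: $145,805 × 7/55 = $18,557. Book value $79,871.
Year 5: $145,805 × 6/55 = $15,906. Book value $63,965.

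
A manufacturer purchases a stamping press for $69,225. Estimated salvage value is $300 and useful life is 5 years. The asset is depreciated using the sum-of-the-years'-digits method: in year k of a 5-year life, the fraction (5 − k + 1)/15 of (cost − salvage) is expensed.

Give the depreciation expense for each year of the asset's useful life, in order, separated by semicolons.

$22,975; $18,380; $13,785; $9,190; $4,595

Depreciable base = $69,225 − $300 = $68,925.
Sum of the years' digits = 5+4+3+2+1 = 15.
Year 1: $68,925 × 5/15 = $22,975. Book value $46,250.
Year 2: $68,925 × 4/15 = $18,380. Book value $27,870.
Year 3: $68,925 × 3/15 = $13,785. Book value $14,085.
Year 4: $68,925 × 2/15 = $9,190. Book value $4,895.
Year 5: $68,925 × 1/15 = $4,595. Book value $300.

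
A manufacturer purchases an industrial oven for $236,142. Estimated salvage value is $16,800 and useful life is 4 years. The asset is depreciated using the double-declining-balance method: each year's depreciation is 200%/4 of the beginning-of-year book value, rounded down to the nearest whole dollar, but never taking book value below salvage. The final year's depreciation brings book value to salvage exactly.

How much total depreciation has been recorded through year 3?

$206,624

Depreciable base = $236,142 − $16,800 = $219,342.
Year 1: ⌊$236,142 × 200%/4⌋ = $118,071. Book value $118,071.
Year 2: ⌊$118,071 × 200%/4⌋ = $59,035. Book value $59,036.
Year 3: ⌊$59,036 × 200%/4⌋ = $29,518. Book value $29,518.
Accumulated through year 3 = $236,142 − $29,518 = $206,624.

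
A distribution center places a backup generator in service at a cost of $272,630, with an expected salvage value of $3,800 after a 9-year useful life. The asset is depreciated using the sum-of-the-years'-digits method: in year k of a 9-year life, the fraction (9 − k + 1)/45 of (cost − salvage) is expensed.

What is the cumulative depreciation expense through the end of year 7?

$250,908

Depreciable base = $272,630 − $3,800 = $268,830.
Sum of the years' digits = 9+8+7+6+5+4+3+2+1 = 45.
Year 1: $268,830 × 9/45 = $53,766. Book value $218,864.
Year 2: $268,830 × 8/45 = $47,792. Book value $171,072.
Year 3: $268,830 × 7/45 = $41,818. Book value $129,254.
Year 4: $268,830 × 6/45 = $35,844. Book value $93,410.
Year 5: $268,830 × 5/45 = $29,870. Book value $63,540.
Year 6: $268,830 × 4/45 = $23,896. Book value $39,644.
Year 7: $268,830 × 3/45 = $17,922. Book value $21,722.
Accumulated through year 7 = $272,630 − $21,722 = $250,908.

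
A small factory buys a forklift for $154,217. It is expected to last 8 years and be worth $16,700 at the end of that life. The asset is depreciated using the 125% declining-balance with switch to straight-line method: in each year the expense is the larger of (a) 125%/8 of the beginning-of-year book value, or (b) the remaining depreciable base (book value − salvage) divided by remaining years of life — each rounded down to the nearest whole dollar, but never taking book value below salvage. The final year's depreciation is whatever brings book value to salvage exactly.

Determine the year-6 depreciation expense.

Depreciable base = $154,217 − $16,700 = $137,517.
Year 1: DB = ⌊$154,217 × 125%/8⌋ = $24,096; SL = ⌊$137,517/8⌋ = $17,189 → take DB $24,096. Book value $130,121.
Year 2: DB = ⌊$130,121 × 125%/8⌋ = $20,331; SL = ⌊$113,421/7⌋ = $16,203 → take DB $20,331. Book value $109,790.
Year 3: DB = ⌊$109,790 × 125%/8⌋ = $17,154; SL = ⌊$93,090/6⌋ = $15,515 → take DB $17,154. Book value $92,636.
Year 4: DB = ⌊$92,636 × 125%/8⌋ = $14,474; SL = ⌊$75,936/5⌋ = $15,187 → take SL $15,187. Book value $77,449.
Year 5: DB = ⌊$77,449 × 125%/8⌋ = $12,101; SL = ⌊$60,749/4⌋ = $15,187 → take SL $15,187. Book value $62,262.
Year 6: DB = ⌊$62,262 × 125%/8⌋ = $9,728; SL = ⌊$45,562/3⌋ = $15,187 → take SL $15,187. Book value $47,075.

$15,187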